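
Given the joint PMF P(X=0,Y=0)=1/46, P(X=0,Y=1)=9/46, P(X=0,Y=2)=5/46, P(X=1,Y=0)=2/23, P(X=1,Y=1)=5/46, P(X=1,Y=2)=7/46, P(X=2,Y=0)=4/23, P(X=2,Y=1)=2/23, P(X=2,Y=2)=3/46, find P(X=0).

P(X=0) = P(X=0,Y=0) + P(X=0,Y=1) + P(X=0,Y=2)
= 1/46 + 9/46 + 5/46
= 15/46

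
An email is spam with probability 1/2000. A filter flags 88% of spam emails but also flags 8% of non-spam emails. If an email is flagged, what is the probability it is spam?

Let D = the rare event, + = positive/flagged.
P(D) = 1/2000
P(+|D) = 88/100 = 22/25
P(+|D') = 8/100 = 2/25
P(+) = P(+|D)P(D) + P(+|D')P(D')
     = \frac{22}{25} × \frac{1}{2000} + \frac{2}{25} × \frac{1999}{2000}
     = \frac{201}{2500}
P(D|+) = P(+|D)P(D)/P(+) = \frac{11}{2010}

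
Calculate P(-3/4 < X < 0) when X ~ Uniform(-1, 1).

P(-3/4 < X < 0) = ∫_{-3/4}^{0} f(x) dx
where f(x) = \frac{1}{2}
= \frac{3}{8}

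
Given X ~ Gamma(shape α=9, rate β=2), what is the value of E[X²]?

Using the identity E[X²] = Var(X) + (E[X])²:
E[X] = \frac{9}{2}
Var(X) = \frac{9}{4}
E[X²] = \frac{9}{4} + (\frac{9}{2})²
= \frac{45}{2}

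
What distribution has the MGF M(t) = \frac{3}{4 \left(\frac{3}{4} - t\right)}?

The MGF M(t) = \frac{3}{4 \left(\frac{3}{4} - t\right)} is the standard form for the Exponential distribution.
Comparing with the known MGF formula identifies: Exponential(rate λ=3/4)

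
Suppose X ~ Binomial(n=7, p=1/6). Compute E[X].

For X ~ Binomial(n=7, p=1/6), the expected value is:
E[X] = \frac{7}{6}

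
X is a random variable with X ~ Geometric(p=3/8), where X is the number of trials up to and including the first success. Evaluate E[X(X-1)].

E[X(X-1)] = E[X² - X] = E[X²] - E[X]
E[X] = \frac{8}{3}
E[X²] = Var(X) + (E[X])² = \frac{40}{9} + (\frac{8}{3})² = \frac{104}{9}
E[X(X-1)] = \frac{104}{9} - \frac{8}{3} = \frac{80}{9}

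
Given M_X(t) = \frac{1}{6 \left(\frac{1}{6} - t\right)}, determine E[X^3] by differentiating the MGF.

To find E[X^3], compute M^(3)(0):
M^(1)(t) = \frac{1}{6 \left(\frac{1}{6} - t\right)^{2}}
M^(2)(t) = \frac{1}{3 \left(\frac{1}{6} - t\right)^{3}}
M^(3)(t) = \frac{1}{\left(\frac{1}{6} - t\right)^{4}}
M^(3)(0) = 1296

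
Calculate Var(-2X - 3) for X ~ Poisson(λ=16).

For X ~ Poisson(λ=16):
Var(X) = 16
Var(-2X - 3) = (-2)² × Var(X) = 4 × 16 = 64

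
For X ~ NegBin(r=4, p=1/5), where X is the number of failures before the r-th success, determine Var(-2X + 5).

For X ~ NegBin(r=4, p=1/5), where X is the number of failures before the r-th success:
Var(X) = 80
Var(-2X + 5) = (-2)² × Var(X) = 4 × 80 = 320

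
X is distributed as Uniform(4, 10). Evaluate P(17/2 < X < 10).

P(17/2 < X < 10) = ∫_{17/2}^{10} f(x) dx
where f(x) = \frac{1}{6}
= \frac{1}{4}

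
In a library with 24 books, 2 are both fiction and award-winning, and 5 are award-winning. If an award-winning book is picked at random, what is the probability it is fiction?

P(A ∩ B) = 2/24 = 1/12
P(B) = 5/24
P(A|B) = P(A ∩ B) / P(B) = (1/12) / (5/24) = 2/5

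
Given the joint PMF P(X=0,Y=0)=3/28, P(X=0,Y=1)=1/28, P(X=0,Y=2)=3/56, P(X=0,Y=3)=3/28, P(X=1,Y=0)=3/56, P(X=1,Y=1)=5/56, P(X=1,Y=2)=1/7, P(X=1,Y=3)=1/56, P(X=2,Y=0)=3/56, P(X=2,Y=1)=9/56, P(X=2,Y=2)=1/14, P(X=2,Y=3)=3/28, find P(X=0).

P(X=0) = P(X=0,Y=0) + P(X=0,Y=1) + P(X=0,Y=2) + P(X=0,Y=3)
= 3/28 + 1/28 + 3/56 + 3/28
= 17/56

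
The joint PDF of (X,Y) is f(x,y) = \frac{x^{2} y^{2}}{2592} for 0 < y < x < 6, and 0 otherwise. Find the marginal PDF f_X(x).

f_X(x) = ∫_0^x \frac{x^{2} y^{2}}{2592} dy = \frac{x^{5}}{7776}
for 0 < x < 6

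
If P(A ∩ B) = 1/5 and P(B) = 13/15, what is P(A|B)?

P(A|B) = P(A ∩ B) / P(B)
= (1/5) / (13/15)
= 3/13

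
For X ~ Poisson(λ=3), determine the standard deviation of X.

For X ~ Poisson(λ=3):
Var(X) = 3
SD(X) = √(Var(X)) = √(3) = \sqrt{3}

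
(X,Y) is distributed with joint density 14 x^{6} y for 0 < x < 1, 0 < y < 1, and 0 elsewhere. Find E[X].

E[X] = ∫_0^1 ∫_0^1 x × f(x,y) dy dx
= ∫_0^1 ∫_0^1 x × (14 x^{6} y) dy dx
= \frac{7}{8}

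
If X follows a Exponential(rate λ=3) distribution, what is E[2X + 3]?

For X ~ Exponential(rate λ=3):
E[X] = \frac{1}{3}
E[2X + 3] = 2 × E[X] + 3 = \frac{11}{3}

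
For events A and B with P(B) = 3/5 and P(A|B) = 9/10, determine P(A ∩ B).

By definition, P(A|B) = P(A ∩ B) / P(B)
So P(A ∩ B) = P(A|B) × P(B)
= 9/10 × 3/5
= 27/50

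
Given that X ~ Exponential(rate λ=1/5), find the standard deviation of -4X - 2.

For X ~ Exponential(rate λ=1/5):
Var(X) = 25
SD(X) = √(Var(X)) = √(25) = 5
SD(-4X - 2) = |-4| × SD(X) = 4 × 5 = 20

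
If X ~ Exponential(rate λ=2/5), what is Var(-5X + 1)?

For X ~ Exponential(rate λ=2/5):
Var(X) = \frac{25}{4}
Var(-5X + 1) = (-5)² × Var(X) = 25 × \frac{25}{4} = \frac{625}{4}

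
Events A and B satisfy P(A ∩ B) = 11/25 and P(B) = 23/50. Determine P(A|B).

P(A|B) = P(A ∩ B) / P(B)
= (11/25) / (23/50)
= 22/23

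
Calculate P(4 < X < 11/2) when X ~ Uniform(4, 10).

P(4 < X < 11/2) = ∫_{4}^{11/2} f(x) dx
where f(x) = \frac{1}{6}
= \frac{1}{4}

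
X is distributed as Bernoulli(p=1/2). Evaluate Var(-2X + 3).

For X ~ Bernoulli(p=1/2):
Var(X) = \frac{1}{4}
Var(-2X + 3) = (-2)² × Var(X) = 4 × \frac{1}{4} = 1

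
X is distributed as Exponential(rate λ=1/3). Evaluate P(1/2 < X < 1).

P(1/2 < X < 1) = ∫_{1/2}^{1} f(x) dx
where f(x) = \frac{e^{- \frac{x}{3}}}{3}
= - \frac{1}{e^{\frac{1}{3}}} + e^{- \frac{1}{6}}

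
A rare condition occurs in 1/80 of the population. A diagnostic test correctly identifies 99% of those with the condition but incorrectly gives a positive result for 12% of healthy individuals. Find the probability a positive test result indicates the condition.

Let D = the rare event, + = positive/flagged.
P(D) = 1/80
P(+|D) = 99/100
P(+|D') = 12/100 = 3/25
P(+) = P(+|D)P(D) + P(+|D')P(D')
     = \frac{99}{100} × \frac{1}{80} + \frac{3}{25} × \frac{79}{80}
     = \frac{1047}{8000}
P(D|+) = P(+|D)P(D)/P(+) = \frac{33}{349}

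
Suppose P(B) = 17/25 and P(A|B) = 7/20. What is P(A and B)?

By definition, P(A|B) = P(A ∩ B) / P(B)
So P(A ∩ B) = P(A|B) × P(B)
= 7/20 × 17/25
= 119/500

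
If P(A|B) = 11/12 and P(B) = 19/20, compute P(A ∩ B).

By definition, P(A|B) = P(A ∩ B) / P(B)
So P(A ∩ B) = P(A|B) × P(B)
= 11/12 × 19/20
= 209/240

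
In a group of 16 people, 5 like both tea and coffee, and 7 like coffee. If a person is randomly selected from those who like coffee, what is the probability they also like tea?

P(A ∩ B) = 5/16
P(B) = 7/16
P(A|B) = P(A ∩ B) / P(B) = (5/16) / (7/16) = 5/7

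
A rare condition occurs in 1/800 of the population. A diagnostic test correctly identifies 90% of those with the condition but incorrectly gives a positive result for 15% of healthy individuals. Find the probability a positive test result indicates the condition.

Let D = the rare event, + = positive/flagged.
P(D) = 1/800
P(+|D) = 90/100 = 9/10
P(+|D') = 15/100 = 3/20
P(+) = P(+|D)P(D) + P(+|D')P(D')
     = \frac{9}{10} × \frac{1}{800} + \frac{3}{20} × \frac{799}{800}
     = \frac{483}{3200}
P(D|+) = P(+|D)P(D)/P(+) = \frac{6}{805}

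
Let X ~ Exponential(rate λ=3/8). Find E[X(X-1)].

E[X(X-1)] = E[X² - X] = E[X²] - E[X]
E[X] = \frac{8}{3}
E[X²] = Var(X) + (E[X])² = \frac{64}{9} + (\frac{8}{3})² = \frac{128}{9}
E[X(X-1)] = \frac{128}{9} - \frac{8}{3} = \frac{104}{9}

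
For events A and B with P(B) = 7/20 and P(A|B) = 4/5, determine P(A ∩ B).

By definition, P(A|B) = P(A ∩ B) / P(B)
So P(A ∩ B) = P(A|B) × P(B)
= 4/5 × 7/20
= 7/25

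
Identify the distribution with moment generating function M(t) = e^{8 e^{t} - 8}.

The MGF M(t) = e^{8 e^{t} - 8} is the standard form for the Poisson distribution.
Comparing with the known MGF formula identifies: Poisson(λ=8)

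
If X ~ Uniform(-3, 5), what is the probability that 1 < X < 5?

P(1 < X < 5) = ∫_{1}^{5} f(x) dx
where f(x) = \frac{1}{8}
= \frac{1}{2}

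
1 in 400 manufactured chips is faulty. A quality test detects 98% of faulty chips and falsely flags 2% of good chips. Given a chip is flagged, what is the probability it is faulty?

Let D = the rare event, + = positive/flagged.
P(D) = 1/400
P(+|D) = 98/100 = 49/50
P(+|D') = 2/100 = 1/50
P(+) = P(+|D)P(D) + P(+|D')P(D')
     = \frac{49}{50} × \frac{1}{400} + \frac{1}{50} × \frac{399}{400}
     = \frac{14}{625}
P(D|+) = P(+|D)P(D)/P(+) = \frac{7}{64}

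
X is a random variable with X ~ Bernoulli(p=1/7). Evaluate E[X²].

Using the identity E[X²] = Var(X) + (E[X])²:
E[X] = \frac{1}{7}
Var(X) = \frac{6}{49}
E[X²] = \frac{6}{49} + (\frac{1}{7})²
= \frac{1}{7}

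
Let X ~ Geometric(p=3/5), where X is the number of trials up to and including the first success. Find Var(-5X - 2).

For X ~ Geometric(p=3/5), where X is the number of trials up to and including the first success:
Var(X) = \frac{10}{9}
Var(-5X - 2) = (-5)² × Var(X) = 25 × \frac{10}{9} = \frac{250}{9}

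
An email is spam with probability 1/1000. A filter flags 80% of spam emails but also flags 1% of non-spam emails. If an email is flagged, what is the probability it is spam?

Let D = the rare event, + = positive/flagged.
P(D) = 1/1000
P(+|D) = 80/100 = 4/5
P(+|D') = 1/100
P(+) = P(+|D)P(D) + P(+|D')P(D')
     = \frac{4}{5} × \frac{1}{1000} + \frac{1}{100} × \frac{999}{1000}
     = \frac{1079}{100000}
P(D|+) = P(+|D)P(D)/P(+) = \frac{80}{1079}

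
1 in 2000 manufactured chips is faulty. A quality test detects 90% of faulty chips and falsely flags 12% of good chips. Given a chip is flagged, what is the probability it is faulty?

Let D = the rare event, + = positive/flagged.
P(D) = 1/2000
P(+|D) = 90/100 = 9/10
P(+|D') = 12/100 = 3/25
P(+) = P(+|D)P(D) + P(+|D')P(D')
     = \frac{9}{10} × \frac{1}{2000} + \frac{3}{25} × \frac{1999}{2000}
     = \frac{12039}{100000}
P(D|+) = P(+|D)P(D)/P(+) = \frac{15}{4013}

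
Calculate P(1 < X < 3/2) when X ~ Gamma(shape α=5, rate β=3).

P(1 < X < 3/2) = ∫_{1}^{3/2} f(x) dx
where f(x) = \frac{81 x^{4} e^{- 3 x}}{8}
= - \frac{6131}{128 e^{\frac{9}{2}}} + \frac{131}{8 e^{3}}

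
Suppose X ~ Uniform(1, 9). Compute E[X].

For X ~ Uniform(1, 9), the expected value is:
E[X] = 5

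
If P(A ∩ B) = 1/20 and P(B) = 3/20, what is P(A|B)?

P(A|B) = P(A ∩ B) / P(B)
= (1/20) / (3/20)
= 1/3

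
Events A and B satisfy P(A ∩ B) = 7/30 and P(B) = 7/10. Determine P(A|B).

P(A|B) = P(A ∩ B) / P(B)
= (7/30) / (7/10)
= 1/3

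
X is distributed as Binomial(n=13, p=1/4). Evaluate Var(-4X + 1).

For X ~ Binomial(n=13, p=1/4):
Var(X) = \frac{39}{16}
Var(-4X + 1) = (-4)² × Var(X) = 16 × \frac{39}{16} = 39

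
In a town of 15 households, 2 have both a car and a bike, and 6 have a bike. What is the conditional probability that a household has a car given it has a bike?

P(A ∩ B) = 2/15
P(B) = 6/15 = 2/5
P(A|B) = P(A ∩ B) / P(B) = (2/15) / (2/5) = 1/3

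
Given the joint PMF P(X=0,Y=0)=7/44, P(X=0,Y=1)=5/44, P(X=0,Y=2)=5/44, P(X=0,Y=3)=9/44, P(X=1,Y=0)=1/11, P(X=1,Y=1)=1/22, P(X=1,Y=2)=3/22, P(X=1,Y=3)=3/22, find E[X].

First find marginal of X:
P(X=0) = 13/22
P(X=1) = 9/22
E[X] = 0 × 13/22 + 1 × 9/22 = 9/22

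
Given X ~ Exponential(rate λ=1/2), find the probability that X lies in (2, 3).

P(2 < X < 3) = ∫_{2}^{3} f(x) dx
where f(x) = \frac{e^{- \frac{x}{2}}}{2}
= - \frac{1}{e^{\frac{3}{2}}} + e^{-1}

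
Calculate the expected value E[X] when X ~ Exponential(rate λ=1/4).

For X ~ Exponential(rate λ=1/4), the expected value is:
E[X] = 4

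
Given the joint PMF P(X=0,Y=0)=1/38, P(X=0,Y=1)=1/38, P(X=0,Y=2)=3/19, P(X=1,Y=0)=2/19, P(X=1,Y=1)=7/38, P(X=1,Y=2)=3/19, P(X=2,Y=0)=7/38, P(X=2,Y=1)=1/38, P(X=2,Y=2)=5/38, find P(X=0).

P(X=0) = P(X=0,Y=0) + P(X=0,Y=1) + P(X=0,Y=2)
= 1/38 + 1/38 + 3/19
= 4/19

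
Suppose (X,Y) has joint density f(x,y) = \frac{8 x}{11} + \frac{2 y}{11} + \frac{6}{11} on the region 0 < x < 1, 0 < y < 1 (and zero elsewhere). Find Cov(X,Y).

E[XY] = ∫∫ xy × f(x,y) dx dy = \frac{19}{66}
E[X] = \frac{37}{66}
E[Y] = \frac{17}{33}
Cov(X,Y) = E[XY] - E[X]E[Y] = - \frac{1}{1089}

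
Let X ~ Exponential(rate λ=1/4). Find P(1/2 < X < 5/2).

P(1/2 < X < 5/2) = ∫_{1/2}^{5/2} f(x) dx
where f(x) = \frac{e^{- \frac{x}{4}}}{4}
= - \frac{1 - e^{\frac{1}{2}}}{e^{\frac{5}{8}}}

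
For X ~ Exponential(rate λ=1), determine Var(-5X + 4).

For X ~ Exponential(rate λ=1):
Var(X) = 1
Var(-5X + 4) = (-5)² × Var(X) = 25 × 1 = 25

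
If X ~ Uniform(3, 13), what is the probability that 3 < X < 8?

P(3 < X < 8) = ∫_{3}^{8} f(x) dx
where f(x) = \frac{1}{10}
= \frac{1}{2}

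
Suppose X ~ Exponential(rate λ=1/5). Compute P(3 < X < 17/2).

P(3 < X < 17/2) = ∫_{3}^{17/2} f(x) dx
where f(x) = \frac{e^{- \frac{x}{5}}}{5}
= - \frac{1}{e^{\frac{17}{10}}} + e^{- \frac{3}{5}}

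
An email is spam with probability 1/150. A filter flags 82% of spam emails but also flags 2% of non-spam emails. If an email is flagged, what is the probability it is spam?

Let D = the rare event, + = positive/flagged.
P(D) = 1/150
P(+|D) = 82/100 = 41/50
P(+|D') = 2/100 = 1/50
P(+) = P(+|D)P(D) + P(+|D')P(D')
     = \frac{41}{50} × \frac{1}{150} + \frac{1}{50} × \frac{149}{150}
     = \frac{19}{750}
P(D|+) = P(+|D)P(D)/P(+) = \frac{41}{190}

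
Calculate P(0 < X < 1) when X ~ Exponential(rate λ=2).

P(0 < X < 1) = ∫_{0}^{1} f(x) dx
where f(x) = 2 e^{- 2 x}
= 1 - e^{-2}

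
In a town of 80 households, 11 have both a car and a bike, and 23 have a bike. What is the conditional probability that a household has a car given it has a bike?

P(A ∩ B) = 11/80
P(B) = 23/80
P(A|B) = P(A ∩ B) / P(B) = (11/80) / (23/80) = 11/23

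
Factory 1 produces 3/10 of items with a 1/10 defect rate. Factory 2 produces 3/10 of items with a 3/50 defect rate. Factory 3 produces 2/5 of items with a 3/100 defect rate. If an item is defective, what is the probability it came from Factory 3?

Using Bayes' theorem:
P(F1) = 3/10, P(D|F1) = 1/10
P(F2) = 3/10, P(D|F2) = 3/50
P(F3) = 2/5, P(D|F3) = 3/100
P(D) = P(D|F1)P(F1) + P(D|F2)P(F2) + P(D|F3)P(F3)
     = \frac{3}{50}
P(F3|D) = P(D|F3)P(F3) / P(D)
= \frac{1}{5}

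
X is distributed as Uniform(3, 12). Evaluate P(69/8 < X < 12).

P(69/8 < X < 12) = ∫_{69/8}^{12} f(x) dx
where f(x) = \frac{1}{9}
= \frac{3}{8}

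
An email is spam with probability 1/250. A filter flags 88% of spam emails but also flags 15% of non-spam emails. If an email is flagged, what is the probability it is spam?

Let D = the rare event, + = positive/flagged.
P(D) = 1/250
P(+|D) = 88/100 = 22/25
P(+|D') = 15/100 = 3/20
P(+) = P(+|D)P(D) + P(+|D')P(D')
     = \frac{22}{25} × \frac{1}{250} + \frac{3}{20} × \frac{249}{250}
     = \frac{3823}{25000}
P(D|+) = P(+|D)P(D)/P(+) = \frac{88}{3823}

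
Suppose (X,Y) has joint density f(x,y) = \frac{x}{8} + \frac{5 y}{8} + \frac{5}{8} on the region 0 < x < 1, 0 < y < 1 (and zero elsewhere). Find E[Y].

E[Y] = ∫_0^1 ∫_0^1 y × f(x,y) dx dy
= \frac{53}{96}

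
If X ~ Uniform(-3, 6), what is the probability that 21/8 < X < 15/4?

P(21/8 < X < 15/4) = ∫_{21/8}^{15/4} f(x) dx
where f(x) = \frac{1}{9}
= \frac{1}{8}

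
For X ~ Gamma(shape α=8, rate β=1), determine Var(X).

For X ~ Gamma(shape α=8, rate β=1):
Var(X) = 8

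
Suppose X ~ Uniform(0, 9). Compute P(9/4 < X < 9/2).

P(9/4 < X < 9/2) = ∫_{9/4}^{9/2} f(x) dx
where f(x) = \frac{1}{9}
= \frac{1}{4}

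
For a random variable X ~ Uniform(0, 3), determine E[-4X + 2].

For X ~ Uniform(0, 3):
E[X] = \frac{3}{2}
E[-4X + 2] = -4 × E[X] + 2 = -4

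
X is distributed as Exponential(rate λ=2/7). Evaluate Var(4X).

For X ~ Exponential(rate λ=2/7):
Var(X) = \frac{49}{4}
Var(4X) = (4)² × Var(X) = 16 × \frac{49}{4} = 196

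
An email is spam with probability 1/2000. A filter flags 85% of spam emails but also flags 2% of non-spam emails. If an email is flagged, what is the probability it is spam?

Let D = the rare event, + = positive/flagged.
P(D) = 1/2000
P(+|D) = 85/100 = 17/20
P(+|D') = 2/100 = 1/50
P(+) = P(+|D)P(D) + P(+|D')P(D')
     = \frac{17}{20} × \frac{1}{2000} + \frac{1}{50} × \frac{1999}{2000}
     = \frac{4083}{200000}
P(D|+) = P(+|D)P(D)/P(+) = \frac{85}{4083}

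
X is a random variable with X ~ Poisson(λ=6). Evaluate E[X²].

Using the identity E[X²] = Var(X) + (E[X])²:
E[X] = 6
Var(X) = 6
E[X²] = 6 + (6)²
= 42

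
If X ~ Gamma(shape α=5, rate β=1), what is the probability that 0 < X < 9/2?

P(0 < X < 9/2) = ∫_{0}^{9/2} f(x) dx
where f(x) = \frac{x^{4} e^{- x}}{24}
= 1 - \frac{6131}{128 e^{\frac{9}{2}}}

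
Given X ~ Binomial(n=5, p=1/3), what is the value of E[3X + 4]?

For X ~ Binomial(n=5, p=1/3):
E[X] = \frac{5}{3}
E[3X + 4] = 3 × E[X] + 4 = 9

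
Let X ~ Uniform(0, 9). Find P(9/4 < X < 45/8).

P(9/4 < X < 45/8) = ∫_{9/4}^{45/8} f(x) dx
where f(x) = \frac{1}{9}
= \frac{3}{8}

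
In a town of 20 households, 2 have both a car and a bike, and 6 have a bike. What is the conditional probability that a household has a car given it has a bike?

P(A ∩ B) = 2/20 = 1/10
P(B) = 6/20 = 3/10
P(A|B) = P(A ∩ B) / P(B) = (1/10) / (3/10) = 1/3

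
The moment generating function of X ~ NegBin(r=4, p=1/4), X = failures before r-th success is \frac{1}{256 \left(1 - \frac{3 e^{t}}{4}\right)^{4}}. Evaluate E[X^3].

To find E[X^3], compute M^(3)(0):
M^(1)(t) = \frac{3 e^{t}}{256 \left(1 - \frac{3 e^{t}}{4}\right)^{5}}
M^(2)(t) = \frac{3 e^{t}}{256 \left(1 - \frac{3 e^{t}}{4}\right)^{5}} + \frac{45 e^{2 t}}{1024 \left(1 - \frac{3 e^{t}}{4}\right)^{6}}
M^(3)(t) = \frac{3 e^{t}}{256 \left(1 - \frac{3 e^{t}}{4}\right)^{5}} + \frac{135 e^{2 t}}{1024 \left(1 - \frac{3 e^{t}}{4}\right)^{6}} + \frac{405 e^{3 t}}{2048 \left(1 - \frac{3 e^{t}}{4}\right)^{7}}
M^(3)(0) = 3792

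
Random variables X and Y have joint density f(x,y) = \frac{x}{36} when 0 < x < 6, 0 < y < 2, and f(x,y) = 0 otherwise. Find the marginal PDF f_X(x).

f_X(x) = ∫_0^2 f(x,y) dy
= ∫_0^2 \frac{x}{36} dy
= \frac{x}{18} for 0 < x < 6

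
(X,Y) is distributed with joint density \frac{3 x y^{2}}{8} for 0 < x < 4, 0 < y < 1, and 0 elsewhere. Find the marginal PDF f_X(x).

f_X(x) = ∫_0^1 f(x,y) dy
= ∫_0^1 \frac{3 x y^{2}}{8} dy
= \frac{x}{8} for 0 < x < 4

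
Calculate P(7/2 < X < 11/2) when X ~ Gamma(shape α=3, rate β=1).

P(7/2 < X < 11/2) = ∫_{7/2}^{11/2} f(x) dx
where f(x) = \frac{x^{2} e^{- x}}{2}
= \frac{-173 + 85 e^{2}}{8 e^{\frac{11}{2}}}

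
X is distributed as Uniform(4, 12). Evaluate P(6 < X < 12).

P(6 < X < 12) = ∫_{6}^{12} f(x) dx
where f(x) = \frac{1}{8}
= \frac{3}{4}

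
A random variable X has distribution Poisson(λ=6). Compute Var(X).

For X ~ Poisson(λ=6):
Var(X) = 6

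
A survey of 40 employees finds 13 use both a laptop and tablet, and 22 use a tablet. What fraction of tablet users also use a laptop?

P(A ∩ B) = 13/40
P(B) = 22/40 = 11/20
P(A|B) = P(A ∩ B) / P(B) = (13/40) / (11/20) = 13/22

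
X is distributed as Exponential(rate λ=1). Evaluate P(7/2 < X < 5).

P(7/2 < X < 5) = ∫_{7/2}^{5} f(x) dx
where f(x) = e^{- x}
= - \frac{1}{e^{5}} + e^{- \frac{7}{2}}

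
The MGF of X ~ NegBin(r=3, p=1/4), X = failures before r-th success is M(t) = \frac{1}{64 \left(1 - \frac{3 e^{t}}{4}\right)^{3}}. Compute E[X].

To find E[X], compute M^(1)(0):
M^(1)(t) = \frac{9 e^{t}}{256 \left(1 - \frac{3 e^{t}}{4}\right)^{4}}
M^(1)(0) = 9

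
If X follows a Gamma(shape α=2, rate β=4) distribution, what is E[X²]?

Using the identity E[X²] = Var(X) + (E[X])²:
E[X] = \frac{1}{2}
Var(X) = \frac{1}{8}
E[X²] = \frac{1}{8} + (\frac{1}{2})²
= \frac{3}{8}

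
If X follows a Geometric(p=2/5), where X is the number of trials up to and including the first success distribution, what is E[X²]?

Using the identity E[X²] = Var(X) + (E[X])²:
E[X] = \frac{5}{2}
Var(X) = \frac{15}{4}
E[X²] = \frac{15}{4} + (\frac{5}{2})²
= 10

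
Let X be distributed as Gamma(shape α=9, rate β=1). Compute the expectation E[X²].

Using the identity E[X²] = Var(X) + (E[X])²:
E[X] = 9
Var(X) = 9
E[X²] = 9 + (9)²
= 90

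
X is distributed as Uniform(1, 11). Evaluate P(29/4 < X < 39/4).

P(29/4 < X < 39/4) = ∫_{29/4}^{39/4} f(x) dx
where f(x) = \frac{1}{10}
= \frac{1}{4}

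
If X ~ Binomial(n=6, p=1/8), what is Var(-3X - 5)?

For X ~ Binomial(n=6, p=1/8):
Var(X) = \frac{21}{32}
Var(-3X - 5) = (-3)² × Var(X) = 9 × \frac{21}{32} = \frac{189}{32}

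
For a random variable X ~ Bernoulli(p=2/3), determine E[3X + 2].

For X ~ Bernoulli(p=2/3):
E[X] = \frac{2}{3}
E[3X + 2] = 3 × E[X] + 2 = 4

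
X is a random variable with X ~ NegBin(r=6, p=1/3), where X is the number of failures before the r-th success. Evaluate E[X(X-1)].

E[X(X-1)] = E[X² - X] = E[X²] - E[X]
E[X] = 12
E[X²] = Var(X) + (E[X])² = 36 + (12)² = 180
E[X(X-1)] = 180 - 12 = 168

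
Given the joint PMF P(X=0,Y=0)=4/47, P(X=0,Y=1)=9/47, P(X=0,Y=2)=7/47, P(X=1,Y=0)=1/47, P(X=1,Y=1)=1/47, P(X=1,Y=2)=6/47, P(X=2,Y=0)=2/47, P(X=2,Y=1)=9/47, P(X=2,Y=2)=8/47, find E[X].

First find marginal of X:
P(X=0) = 20/47
P(X=1) = 8/47
P(X=2) = 19/47
E[X] = 0 × 20/47 + 1 × 8/47 + 2 × 19/47 = 46/47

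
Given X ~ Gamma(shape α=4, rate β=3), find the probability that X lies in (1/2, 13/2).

P(1/2 < X < 13/2) = ∫_{1/2}^{13/2} f(x) dx
where f(x) = \frac{27 x^{3} e^{- 3 x}}{2}
= \frac{-23143 + 67 e^{18}}{16 e^{\frac{39}{2}}}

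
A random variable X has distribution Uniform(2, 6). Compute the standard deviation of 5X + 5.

For X ~ Uniform(2, 6):
Var(X) = \frac{4}{3}
SD(X) = √(Var(X)) = √(\frac{4}{3}) = \frac{2 \sqrt{3}}{3}
SD(5X + 5) = |5| × SD(X) = 5 × \frac{2 \sqrt{3}}{3} = \frac{10 \sqrt{3}}{3}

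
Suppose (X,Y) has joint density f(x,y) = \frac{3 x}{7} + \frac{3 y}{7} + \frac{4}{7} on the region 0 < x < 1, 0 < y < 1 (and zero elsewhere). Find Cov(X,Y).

E[XY] = ∫∫ xy × f(x,y) dx dy = \frac{2}{7}
E[X] = \frac{15}{28}
E[Y] = \frac{15}{28}
Cov(X,Y) = E[XY] - E[X]E[Y] = - \frac{1}{784}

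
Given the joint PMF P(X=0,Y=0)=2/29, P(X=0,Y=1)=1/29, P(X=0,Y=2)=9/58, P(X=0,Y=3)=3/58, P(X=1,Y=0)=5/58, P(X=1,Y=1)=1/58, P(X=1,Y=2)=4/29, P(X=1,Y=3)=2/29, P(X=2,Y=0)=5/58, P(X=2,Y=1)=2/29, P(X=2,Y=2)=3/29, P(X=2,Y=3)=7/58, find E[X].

First find marginal of X:
P(X=0) = 9/29
P(X=1) = 9/29
P(X=2) = 11/29
E[X] = 0 × 9/29 + 1 × 9/29 + 2 × 11/29 = 31/29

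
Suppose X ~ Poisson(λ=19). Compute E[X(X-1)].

E[X(X-1)] = E[X² - X] = E[X²] - E[X]
E[X] = 19
E[X²] = Var(X) + (E[X])² = 19 + (19)² = 380
E[X(X-1)] = 380 - 19 = 361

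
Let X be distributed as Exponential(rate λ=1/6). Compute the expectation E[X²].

Using the identity E[X²] = Var(X) + (E[X])²:
E[X] = 6
Var(X) = 36
E[X²] = 36 + (6)²
= 72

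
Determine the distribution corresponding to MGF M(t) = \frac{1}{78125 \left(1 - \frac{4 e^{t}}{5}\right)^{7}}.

The MGF M(t) = \frac{1}{78125 \left(1 - \frac{4 e^{t}}{5}\right)^{7}} is the standard form for the NegativeBinomial distribution.
Comparing with the known MGF formula identifies: NegBin(r=7, p=1/5), X = failures before r-th success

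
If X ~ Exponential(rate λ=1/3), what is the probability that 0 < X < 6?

P(0 < X < 6) = ∫_{0}^{6} f(x) dx
where f(x) = \frac{e^{- \frac{x}{3}}}{3}
= 1 - e^{-2}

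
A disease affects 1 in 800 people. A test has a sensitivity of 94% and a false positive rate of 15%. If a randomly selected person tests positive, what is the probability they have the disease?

Let D = the rare event, + = positive/flagged.
P(D) = 1/800
P(+|D) = 94/100 = 47/50
P(+|D') = 15/100 = 3/20
P(+) = P(+|D)P(D) + P(+|D')P(D')
     = \frac{47}{50} × \frac{1}{800} + \frac{3}{20} × \frac{799}{800}
     = \frac{12079}{80000}
P(D|+) = P(+|D)P(D)/P(+) = \frac{2}{257}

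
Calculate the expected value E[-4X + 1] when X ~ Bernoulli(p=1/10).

For X ~ Bernoulli(p=1/10):
E[X] = \frac{1}{10}
E[-4X + 1] = -4 × E[X] + 1 = \frac{3}{5}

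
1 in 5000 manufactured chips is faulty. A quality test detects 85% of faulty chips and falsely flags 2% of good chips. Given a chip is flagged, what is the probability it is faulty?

Let D = the rare event, + = positive/flagged.
P(D) = 1/5000
P(+|D) = 85/100 = 17/20
P(+|D') = 2/100 = 1/50
P(+) = P(+|D)P(D) + P(+|D')P(D')
     = \frac{17}{20} × \frac{1}{5000} + \frac{1}{50} × \frac{4999}{5000}
     = \frac{10083}{500000}
P(D|+) = P(+|D)P(D)/P(+) = \frac{85}{10083}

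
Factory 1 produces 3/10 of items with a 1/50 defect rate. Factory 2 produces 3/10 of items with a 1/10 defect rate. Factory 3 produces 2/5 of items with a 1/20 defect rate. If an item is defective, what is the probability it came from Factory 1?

Using Bayes' theorem:
P(F1) = 3/10, P(D|F1) = 1/50
P(F2) = 3/10, P(D|F2) = 1/10
P(F3) = 2/5, P(D|F3) = 1/20
P(D) = P(D|F1)P(F1) + P(D|F2)P(F2) + P(D|F3)P(F3)
     = \frac{7}{125}
P(F1|D) = P(D|F1)P(F1) / P(D)
= \frac{3}{28}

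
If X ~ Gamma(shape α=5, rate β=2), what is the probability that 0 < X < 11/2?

P(0 < X < 11/2) = ∫_{0}^{11/2} f(x) dx
where f(x) = \frac{4 x^{4} e^{- 2 x}}{3}
= 1 - \frac{7235}{8 e^{11}}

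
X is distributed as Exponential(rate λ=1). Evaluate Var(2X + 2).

For X ~ Exponential(rate λ=1):
Var(X) = 1
Var(2X + 2) = (2)² × Var(X) = 4 × 1 = 4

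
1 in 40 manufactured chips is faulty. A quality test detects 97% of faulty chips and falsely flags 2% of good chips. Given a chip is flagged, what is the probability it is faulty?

Let D = the rare event, + = positive/flagged.
P(D) = 1/40
P(+|D) = 97/100
P(+|D') = 2/100 = 1/50
P(+) = P(+|D)P(D) + P(+|D')P(D')
     = \frac{97}{100} × \frac{1}{40} + \frac{1}{50} × \frac{39}{40}
     = \frac{7}{160}
P(D|+) = P(+|D)P(D)/P(+) = \frac{97}{175}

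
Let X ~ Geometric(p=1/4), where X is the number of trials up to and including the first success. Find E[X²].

Using the identity E[X²] = Var(X) + (E[X])²:
E[X] = 4
Var(X) = 12
E[X²] = 12 + (4)²
= 28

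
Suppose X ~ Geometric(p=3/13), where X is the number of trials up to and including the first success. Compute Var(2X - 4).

For X ~ Geometric(p=3/13), where X is the number of trials up to and including the first success:
Var(X) = \frac{130}{9}
Var(2X - 4) = (2)² × Var(X) = 4 × \frac{130}{9} = \frac{520}{9}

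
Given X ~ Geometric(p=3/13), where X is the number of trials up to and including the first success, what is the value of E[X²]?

Using the identity E[X²] = Var(X) + (E[X])²:
E[X] = \frac{13}{3}
Var(X) = \frac{130}{9}
E[X²] = \frac{130}{9} + (\frac{13}{3})²
= \frac{299}{9}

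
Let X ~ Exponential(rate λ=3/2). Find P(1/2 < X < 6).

P(1/2 < X < 6) = ∫_{1/2}^{6} f(x) dx
where f(x) = \frac{3 e^{- \frac{3 x}{2}}}{2}
= - \frac{1}{e^{9}} + e^{- \frac{3}{4}}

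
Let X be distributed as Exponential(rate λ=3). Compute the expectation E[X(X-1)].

E[X(X-1)] = E[X² - X] = E[X²] - E[X]
E[X] = \frac{1}{3}
E[X²] = Var(X) + (E[X])² = \frac{1}{9} + (\frac{1}{3})² = \frac{2}{9}
E[X(X-1)] = \frac{2}{9} - \frac{1}{3} = - \frac{1}{9}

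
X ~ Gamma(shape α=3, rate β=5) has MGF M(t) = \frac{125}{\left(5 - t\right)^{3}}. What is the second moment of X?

To find E[X^2], compute M^(2)(0):
M^(1)(t) = \frac{375}{\left(5 - t\right)^{4}}
M^(2)(t) = \frac{1500}{\left(5 - t\right)^{5}}
M^(2)(0) = \frac{12}{25}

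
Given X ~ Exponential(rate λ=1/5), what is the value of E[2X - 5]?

For X ~ Exponential(rate λ=1/5):
E[X] = 5
E[2X - 5] = 2 × E[X] - 5 = 5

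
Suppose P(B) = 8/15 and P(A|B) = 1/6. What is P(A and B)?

By definition, P(A|B) = P(A ∩ B) / P(B)
So P(A ∩ B) = P(A|B) × P(B)
= 1/6 × 8/15
= 4/45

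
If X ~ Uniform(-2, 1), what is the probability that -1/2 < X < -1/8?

P(-1/2 < X < -1/8) = ∫_{-1/2}^{-1/8} f(x) dx
where f(x) = \frac{1}{3}
= \frac{1}{8}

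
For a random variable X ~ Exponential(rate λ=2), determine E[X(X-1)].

E[X(X-1)] = E[X² - X] = E[X²] - E[X]
E[X] = \frac{1}{2}
E[X²] = Var(X) + (E[X])² = \frac{1}{4} + (\frac{1}{2})² = \frac{1}{2}
E[X(X-1)] = \frac{1}{2} - \frac{1}{2} = 0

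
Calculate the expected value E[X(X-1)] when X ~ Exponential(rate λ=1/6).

E[X(X-1)] = E[X² - X] = E[X²] - E[X]
E[X] = 6
E[X²] = Var(X) + (E[X])² = 36 + (6)² = 72
E[X(X-1)] = 72 - 6 = 66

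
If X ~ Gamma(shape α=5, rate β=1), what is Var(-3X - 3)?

For X ~ Gamma(shape α=5, rate β=1):
Var(X) = 5
Var(-3X - 3) = (-3)² × Var(X) = 9 × 5 = 45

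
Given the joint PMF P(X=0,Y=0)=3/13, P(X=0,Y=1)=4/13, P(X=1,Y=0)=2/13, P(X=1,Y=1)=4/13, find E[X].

First find marginal of X:
P(X=0) = 7/13
P(X=1) = 6/13
E[X] = 0 × 7/13 + 1 × 6/13 = 6/13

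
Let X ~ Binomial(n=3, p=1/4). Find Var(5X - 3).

For X ~ Binomial(n=3, p=1/4):
Var(X) = \frac{9}{16}
Var(5X - 3) = (5)² × Var(X) = 25 × \frac{9}{16} = \frac{225}{16}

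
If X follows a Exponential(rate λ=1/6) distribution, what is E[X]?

For X ~ Exponential(rate λ=1/6), the expected value is:
E[X] = 6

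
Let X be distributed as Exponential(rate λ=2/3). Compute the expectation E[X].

For X ~ Exponential(rate λ=2/3), the expected value is:
E[X] = \frac{3}{2}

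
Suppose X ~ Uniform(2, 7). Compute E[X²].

Using the identity E[X²] = Var(X) + (E[X])²:
E[X] = \frac{9}{2}
Var(X) = \frac{25}{12}
E[X²] = \frac{25}{12} + (\frac{9}{2})²
= \frac{67}{3}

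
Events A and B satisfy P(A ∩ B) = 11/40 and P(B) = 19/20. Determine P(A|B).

P(A|B) = P(A ∩ B) / P(B)
= (11/40) / (19/20)
= 11/38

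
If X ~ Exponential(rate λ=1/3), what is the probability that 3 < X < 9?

P(3 < X < 9) = ∫_{3}^{9} f(x) dx
where f(x) = \frac{e^{- \frac{x}{3}}}{3}
= - \frac{1 - e^{2}}{e^{3}}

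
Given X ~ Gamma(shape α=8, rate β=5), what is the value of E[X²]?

Using the identity E[X²] = Var(X) + (E[X])²:
E[X] = \frac{8}{5}
Var(X) = \frac{8}{25}
E[X²] = \frac{8}{25} + (\frac{8}{5})²
= \frac{72}{25}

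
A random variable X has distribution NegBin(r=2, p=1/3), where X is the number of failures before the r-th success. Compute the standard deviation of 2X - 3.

For X ~ NegBin(r=2, p=1/3), where X is the number of failures before the r-th success:
Var(X) = 12
SD(X) = √(Var(X)) = √(12) = 2 \sqrt{3}
SD(2X - 3) = |2| × SD(X) = 2 × 2 \sqrt{3} = 4 \sqrt{3}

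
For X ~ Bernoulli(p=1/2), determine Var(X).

For X ~ Bernoulli(p=1/2):
Var(X) = \frac{1}{4}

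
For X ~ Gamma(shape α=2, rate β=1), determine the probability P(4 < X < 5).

P(4 < X < 5) = ∫_{4}^{5} f(x) dx
where f(x) = x e^{- x}
= \frac{-6 + 5 e}{e^{5}}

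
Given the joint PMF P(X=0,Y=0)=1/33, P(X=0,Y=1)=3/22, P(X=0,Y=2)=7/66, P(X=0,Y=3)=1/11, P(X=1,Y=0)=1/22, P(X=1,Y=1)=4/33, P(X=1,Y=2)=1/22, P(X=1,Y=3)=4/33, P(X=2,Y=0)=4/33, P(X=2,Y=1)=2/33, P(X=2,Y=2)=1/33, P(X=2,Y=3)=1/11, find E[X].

First find marginal of X:
P(X=0) = 4/11
P(X=1) = 1/3
P(X=2) = 10/33
E[X] = 0 × 4/11 + 1 × 1/3 + 2 × 10/33 = 31/33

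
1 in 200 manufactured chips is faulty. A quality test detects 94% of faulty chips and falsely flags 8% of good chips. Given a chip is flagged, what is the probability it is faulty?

Let D = the rare event, + = positive/flagged.
P(D) = 1/200
P(+|D) = 94/100 = 47/50
P(+|D') = 8/100 = 2/25
P(+) = P(+|D)P(D) + P(+|D')P(D')
     = \frac{47}{50} × \frac{1}{200} + \frac{2}{25} × \frac{199}{200}
     = \frac{843}{10000}
P(D|+) = P(+|D)P(D)/P(+) = \frac{47}{843}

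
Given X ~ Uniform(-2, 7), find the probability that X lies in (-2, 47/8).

P(-2 < X < 47/8) = ∫_{-2}^{47/8} f(x) dx
where f(x) = \frac{1}{9}
= \frac{7}{8}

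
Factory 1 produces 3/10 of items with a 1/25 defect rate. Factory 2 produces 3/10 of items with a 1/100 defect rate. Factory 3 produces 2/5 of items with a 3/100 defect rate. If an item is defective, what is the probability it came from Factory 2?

Using Bayes' theorem:
P(F1) = 3/10, P(D|F1) = 1/25
P(F2) = 3/10, P(D|F2) = 1/100
P(F3) = 2/5, P(D|F3) = 3/100
P(D) = P(D|F1)P(F1) + P(D|F2)P(F2) + P(D|F3)P(F3)
     = \frac{27}{1000}
P(F2|D) = P(D|F2)P(F2) / P(D)
= \frac{1}{9}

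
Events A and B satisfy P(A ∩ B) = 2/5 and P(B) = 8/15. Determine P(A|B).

P(A|B) = P(A ∩ B) / P(B)
= (2/5) / (8/15)
= 3/4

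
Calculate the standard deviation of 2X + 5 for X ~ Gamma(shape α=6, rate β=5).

For X ~ Gamma(shape α=6, rate β=5):
Var(X) = \frac{6}{25}
SD(X) = √(Var(X)) = √(\frac{6}{25}) = \frac{\sqrt{6}}{5}
SD(2X + 5) = |2| × SD(X) = 2 × \frac{\sqrt{6}}{5} = \frac{2 \sqrt{6}}{5}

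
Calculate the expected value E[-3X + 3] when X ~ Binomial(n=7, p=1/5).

For X ~ Binomial(n=7, p=1/5):
E[X] = \frac{7}{5}
E[-3X + 3] = -3 × E[X] + 3 = - \frac{6}{5}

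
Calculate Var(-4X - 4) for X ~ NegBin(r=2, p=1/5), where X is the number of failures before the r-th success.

For X ~ NegBin(r=2, p=1/5), where X is the number of failures before the r-th success:
Var(X) = 40
Var(-4X - 4) = (-4)² × Var(X) = 16 × 40 = 640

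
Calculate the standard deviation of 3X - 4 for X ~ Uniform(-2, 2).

For X ~ Uniform(-2, 2):
Var(X) = \frac{4}{3}
SD(X) = √(Var(X)) = √(\frac{4}{3}) = \frac{2 \sqrt{3}}{3}
SD(3X - 4) = |3| × SD(X) = 3 × \frac{2 \sqrt{3}}{3} = 2 \sqrt{3}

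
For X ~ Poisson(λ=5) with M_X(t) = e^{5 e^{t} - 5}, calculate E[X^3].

To find E[X^3], compute M^(3)(0):
M^(1)(t) = 5 e^{t} e^{5 e^{t} - 5}
M^(2)(t) = 25 e^{2 t} e^{5 e^{t} - 5} + 5 e^{t} e^{5 e^{t} - 5}
M^(3)(t) = 125 e^{3 t} e^{5 e^{t} - 5} + 75 e^{2 t} e^{5 e^{t} - 5} + 5 e^{t} e^{5 e^{t} - 5}
M^(3)(0) = 205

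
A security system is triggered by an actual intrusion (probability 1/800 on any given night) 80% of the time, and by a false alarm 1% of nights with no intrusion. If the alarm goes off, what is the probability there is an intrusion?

Let D = the rare event, + = positive/flagged.
P(D) = 1/800
P(+|D) = 80/100 = 4/5
P(+|D') = 1/100
P(+) = P(+|D)P(D) + P(+|D')P(D')
     = \frac{4}{5} × \frac{1}{800} + \frac{1}{100} × \frac{799}{800}
     = \frac{879}{80000}
P(D|+) = P(+|D)P(D)/P(+) = \frac{80}{879}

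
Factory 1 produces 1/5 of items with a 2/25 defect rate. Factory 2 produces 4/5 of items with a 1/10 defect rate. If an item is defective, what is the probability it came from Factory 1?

Using Bayes' theorem:
P(F1) = 1/5, P(D|F1) = 2/25
P(F2) = 4/5, P(D|F2) = 1/10
P(D) = P(D|F1)P(F1) + P(D|F2)P(F2)
     = \frac{12}{125}
P(F1|D) = P(D|F1)P(F1) / P(D)
= \frac{1}{6}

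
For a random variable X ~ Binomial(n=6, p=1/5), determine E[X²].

Using the identity E[X²] = Var(X) + (E[X])²:
E[X] = \frac{6}{5}
Var(X) = \frac{24}{25}
E[X²] = \frac{24}{25} + (\frac{6}{5})²
= \frac{12}{5}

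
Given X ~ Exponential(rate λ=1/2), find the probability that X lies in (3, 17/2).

P(3 < X < 17/2) = ∫_{3}^{17/2} f(x) dx
where f(x) = \frac{e^{- \frac{x}{2}}}{2}
= - \frac{1}{e^{\frac{17}{4}}} + e^{- \frac{3}{2}}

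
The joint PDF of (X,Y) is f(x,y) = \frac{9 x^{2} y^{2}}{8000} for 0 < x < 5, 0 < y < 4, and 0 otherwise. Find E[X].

f_X(x) = ∫_0^4 \frac{9 x^{2} y^{2}}{8000} dy = \frac{3 x^{2}}{125}
E[X] = ∫_0^5 x × (\frac{3 x^{2}}{125}) dx = \frac{15}{4}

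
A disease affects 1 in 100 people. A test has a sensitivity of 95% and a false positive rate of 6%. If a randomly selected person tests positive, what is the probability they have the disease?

Let D = the rare event, + = positive/flagged.
P(D) = 1/100
P(+|D) = 95/100 = 19/20
P(+|D') = 6/100 = 3/50
P(+) = P(+|D)P(D) + P(+|D')P(D')
     = \frac{19}{20} × \frac{1}{100} + \frac{3}{50} × \frac{99}{100}
     = \frac{689}{10000}
P(D|+) = P(+|D)P(D)/P(+) = \frac{95}{689}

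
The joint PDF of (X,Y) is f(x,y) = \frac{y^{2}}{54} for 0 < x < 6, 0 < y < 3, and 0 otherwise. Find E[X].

f_X(x) = ∫_0^3 \frac{y^{2}}{54} dy = \frac{1}{6}
E[X] = ∫_0^6 x × (\frac{1}{6}) dx = 3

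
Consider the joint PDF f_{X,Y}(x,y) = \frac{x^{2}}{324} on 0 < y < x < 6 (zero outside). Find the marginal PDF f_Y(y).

f_Y(y) = ∫_y^6 \frac{x^{2}}{324} dx = \frac{2}{9} - \frac{y^{3}}{972}
for 0 < y < 6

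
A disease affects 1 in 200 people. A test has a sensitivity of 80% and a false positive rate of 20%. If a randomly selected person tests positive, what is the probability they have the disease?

Let D = the rare event, + = positive/flagged.
P(D) = 1/200
P(+|D) = 80/100 = 4/5
P(+|D') = 20/100 = 1/5
P(+) = P(+|D)P(D) + P(+|D')P(D')
     = \frac{4}{5} × \frac{1}{200} + \frac{1}{5} × \frac{199}{200}
     = \frac{203}{1000}
P(D|+) = P(+|D)P(D)/P(+) = \frac{4}{203}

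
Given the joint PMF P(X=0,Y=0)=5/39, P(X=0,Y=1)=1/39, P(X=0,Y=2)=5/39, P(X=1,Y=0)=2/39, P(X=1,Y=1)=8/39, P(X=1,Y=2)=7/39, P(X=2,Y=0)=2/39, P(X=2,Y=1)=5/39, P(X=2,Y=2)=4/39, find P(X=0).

P(X=0) = P(X=0,Y=0) + P(X=0,Y=1) + P(X=0,Y=2)
= 5/39 + 1/39 + 5/39
= 11/39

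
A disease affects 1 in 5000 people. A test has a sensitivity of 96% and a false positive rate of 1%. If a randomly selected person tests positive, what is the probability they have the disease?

Let D = the rare event, + = positive/flagged.
P(D) = 1/5000
P(+|D) = 96/100 = 24/25
P(+|D') = 1/100
P(+) = P(+|D)P(D) + P(+|D')P(D')
     = \frac{24}{25} × \frac{1}{5000} + \frac{1}{100} × \frac{4999}{5000}
     = \frac{1019}{100000}
P(D|+) = P(+|D)P(D)/P(+) = \frac{96}{5095}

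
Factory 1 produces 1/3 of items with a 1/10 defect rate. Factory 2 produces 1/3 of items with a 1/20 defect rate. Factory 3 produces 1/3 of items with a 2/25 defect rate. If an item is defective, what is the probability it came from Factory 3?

Using Bayes' theorem:
P(F1) = 1/3, P(D|F1) = 1/10
P(F2) = 1/3, P(D|F2) = 1/20
P(F3) = 1/3, P(D|F3) = 2/25
P(D) = P(D|F1)P(F1) + P(D|F2)P(F2) + P(D|F3)P(F3)
     = \frac{23}{300}
P(F3|D) = P(D|F3)P(F3) / P(D)
= \frac{8}{23}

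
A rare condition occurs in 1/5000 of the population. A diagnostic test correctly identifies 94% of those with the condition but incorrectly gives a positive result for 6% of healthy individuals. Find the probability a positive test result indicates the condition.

Let D = the rare event, + = positive/flagged.
P(D) = 1/5000
P(+|D) = 94/100 = 47/50
P(+|D') = 6/100 = 3/50
P(+) = P(+|D)P(D) + P(+|D')P(D')
     = \frac{47}{50} × \frac{1}{5000} + \frac{3}{50} × \frac{4999}{5000}
     = \frac{3761}{62500}
P(D|+) = P(+|D)P(D)/P(+) = \frac{47}{15044}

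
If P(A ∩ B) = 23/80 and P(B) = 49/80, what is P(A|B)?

P(A|B) = P(A ∩ B) / P(B)
= (23/80) / (49/80)
= 23/49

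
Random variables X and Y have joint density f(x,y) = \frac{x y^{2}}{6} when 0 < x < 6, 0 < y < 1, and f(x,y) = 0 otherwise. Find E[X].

f_X(x) = ∫_0^1 \frac{x y^{2}}{6} dy = \frac{x}{18}
E[X] = ∫_0^6 x × (\frac{x}{18}) dx = 4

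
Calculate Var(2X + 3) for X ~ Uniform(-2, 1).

For X ~ Uniform(-2, 1):
Var(X) = \frac{3}{4}
Var(2X + 3) = (2)² × Var(X) = 4 × \frac{3}{4} = 3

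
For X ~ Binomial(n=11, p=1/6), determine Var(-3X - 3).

For X ~ Binomial(n=11, p=1/6):
Var(X) = \frac{55}{36}
Var(-3X - 3) = (-3)² × Var(X) = 9 × \frac{55}{36} = \frac{55}{4}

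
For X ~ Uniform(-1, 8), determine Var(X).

For X ~ Uniform(-1, 8):
Var(X) = \frac{27}{4}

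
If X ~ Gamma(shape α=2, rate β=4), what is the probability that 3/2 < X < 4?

P(3/2 < X < 4) = ∫_{3/2}^{4} f(x) dx
where f(x) = 16 x e^{- 4 x}
= \frac{-17 + 7 e^{10}}{e^{16}}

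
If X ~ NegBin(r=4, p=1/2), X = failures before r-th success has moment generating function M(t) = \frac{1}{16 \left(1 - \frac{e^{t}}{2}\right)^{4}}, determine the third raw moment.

To find E[X^3], compute M^(3)(0):
M^(1)(t) = \frac{e^{t}}{8 \left(1 - \frac{e^{t}}{2}\right)^{5}}
M^(2)(t) = \frac{e^{t}}{8 \left(1 - \frac{e^{t}}{2}\right)^{5}} + \frac{5 e^{2 t}}{16 \left(1 - \frac{e^{t}}{2}\right)^{6}}
M^(3)(t) = \frac{e^{t}}{8 \left(1 - \frac{e^{t}}{2}\right)^{5}} + \frac{15 e^{2 t}}{16 \left(1 - \frac{e^{t}}{2}\right)^{6}} + \frac{15 e^{3 t}}{16 \left(1 - \frac{e^{t}}{2}\right)^{7}}
M^(3)(0) = 184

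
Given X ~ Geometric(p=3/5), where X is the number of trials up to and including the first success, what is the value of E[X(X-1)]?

E[X(X-1)] = E[X² - X] = E[X²] - E[X]
E[X] = \frac{5}{3}
E[X²] = Var(X) + (E[X])² = \frac{10}{9} + (\frac{5}{3})² = \frac{35}{9}
E[X(X-1)] = \frac{35}{9} - \frac{5}{3} = \frac{20}{9}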